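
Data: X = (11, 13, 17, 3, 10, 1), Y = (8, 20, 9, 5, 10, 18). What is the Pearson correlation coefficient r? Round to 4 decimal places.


r = sum((xi-xbar)(yi-ybar)) / sqrt(sum((xi-xbar)^2) * sum((yi-ybar)^2))
n = 6, xbar = 55/6 ≈ 9.166667, ybar = 70/6 = 35/3 ≈ 11.666667
Sxy = sum((xi-xbar)(yi-ybar)) = -23/3 ≈ -7.666667
Sxx = sum((xi-xbar)^2) = 1109/6 ≈ 184.833333
Syy = sum((yi-ybar)^2) = 532/3 ≈ 177.333333
sqrt(Sxx*Syy) ≈ 181.044500
r = Sxy / sqrt(Sxx*Syy) = -7.666667 / 181.044500 ≈ -0.042347

-0.0423


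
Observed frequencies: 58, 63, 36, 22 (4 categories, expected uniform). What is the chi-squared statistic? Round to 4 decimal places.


chi2 = sum((O-E)^2/E), E = total/4
total = 179, E = 179/4 = 44.75
(58 - 44.75)^2 / 44.75 = 175.5625 / 44.75 = 2809/716 ≈ 3.923184
(63 - 44.75)^2 / 44.75 = 333.0625 / 44.75 = 5329/716 ≈ 7.442737
(36 - 44.75)^2 / 44.75 = 76.5625 / 44.75 = 1225/716 ≈ 1.710894
(22 - 44.75)^2 / 44.75 = 517.5625 / 44.75 = 8281/716 ≈ 11.565642
chi2 = 4411/179 ≈ 24.642458

24.6425


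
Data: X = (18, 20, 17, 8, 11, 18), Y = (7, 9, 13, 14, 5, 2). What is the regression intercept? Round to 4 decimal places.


a = ybar - b*xbar, where b = sum((xi-xbar)(yi-ybar)) / sum((xi-xbar)^2)
n = 6, xbar = 92/6 = 46/3 ≈ 15.333333, ybar = 50/6 = 25/3 ≈ 8.333333
Sxy = sum((xi-xbar)(yi-ybar)) = -110/3 ≈ -36.666667
Sxx = sum((xi-xbar)^2) = 334/3 ≈ 111.333333
b = Sxy / Sxx = -55/167 ≈ -0.329341
a = 8.333333 - (-0.329341) * 15.333333 = 2235/167 ≈ 13.383234

13.3832


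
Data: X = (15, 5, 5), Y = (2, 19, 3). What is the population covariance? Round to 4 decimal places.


Cov = (1/n)*sum((xi-xbar)(yi-ybar))
n = 3, xbar = 25/3 ≈ 8.333333, ybar = 24/3 = 8
sum((xi-xbar)(yi-ybar)) = -60
Cov = -60 / 3 = -20

-20.0000


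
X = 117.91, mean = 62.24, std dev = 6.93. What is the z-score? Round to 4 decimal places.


z = (X - mu) / sigma
X - mu = 117.91 - 62.24 = 55.67
z = 55.67 / 6.93 = 5567/693 ≈ 8.033189

8.0332


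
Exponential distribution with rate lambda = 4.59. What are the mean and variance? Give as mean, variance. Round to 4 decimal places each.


mean = 1/lam, var = 1/lam^2
mean = 1 / 4.59 = 100/459 ≈ 0.217865
lam^2 = 4.59^2 = 21.0681
var = 1 / 21.0681 ≈ 0.047465

0.2179, 0.0475


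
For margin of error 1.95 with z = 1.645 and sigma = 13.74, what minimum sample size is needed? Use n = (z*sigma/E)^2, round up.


z*sigma/E = 1.645 * 13.74 / 1.95 = 75341/6500 ≈ 11.590923
(z*sigma/E)^2 ≈ 134.349498
round up: n = 135

135


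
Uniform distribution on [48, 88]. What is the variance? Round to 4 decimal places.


Var = (b-a)^2 / 12
(b-a)^2 = (88 - 48)^2 = 1600
Var = 1600/12 ≈ 133.333333

133.3333


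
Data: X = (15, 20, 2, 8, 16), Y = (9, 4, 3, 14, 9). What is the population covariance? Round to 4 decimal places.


Cov = (1/n)*sum((xi-xbar)(yi-ybar))
n = 5, xbar = 61/5 = 12.2, ybar = 39/5 = 7.8
sum((xi-xbar)(yi-ybar)) = 1.2
Cov = 1.2 / 5 = 0.24

0.2400


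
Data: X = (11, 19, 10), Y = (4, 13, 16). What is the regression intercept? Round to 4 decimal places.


a = ybar - b*xbar, where b = sum((xi-xbar)(yi-ybar)) / sum((xi-xbar)^2)
n = 3, xbar = 40/3 ≈ 13.333333, ybar = 33/3 = 11
Sxy = sum((xi-xbar)(yi-ybar)) = 11
Sxx = sum((xi-xbar)^2) = 146/3 ≈ 48.666667
b = Sxy / Sxx = 33/146 ≈ 0.226027
a = 11 - 0.226027 * 13.333333 = 583/73 ≈ 7.986301

7.9863


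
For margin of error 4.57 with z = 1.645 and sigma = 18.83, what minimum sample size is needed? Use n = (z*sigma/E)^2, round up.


z*sigma/E = 1.645 * 18.83 / 4.57 ≈ 6.777976
(z*sigma/E)^2 ≈ 45.940958
round up: n = 46

46


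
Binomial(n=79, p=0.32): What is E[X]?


E[X] = n*p = 79 * 0.32 = 25.28

25.28


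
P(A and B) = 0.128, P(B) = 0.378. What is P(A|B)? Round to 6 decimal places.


P(A|B) = P(A and B) / P(B) = 0.128 / 0.378 = 64/189 ≈ 0.33862434

0.338624


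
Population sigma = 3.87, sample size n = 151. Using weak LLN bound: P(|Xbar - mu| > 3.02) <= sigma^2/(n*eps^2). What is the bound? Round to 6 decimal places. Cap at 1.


bound = min(1, sigma^2/(n*eps^2))
sigma^2 = 3.87^2 = 14.9769
n*eps^2 = 151 * 3.02^2 = 151 * 9.1204 = 1377.1804
sigma^2/(n*eps^2) = 14.9769 / 1377.1804 ≈ 0.01087505

0.010875


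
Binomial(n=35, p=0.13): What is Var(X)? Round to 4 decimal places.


Var = n*p*(1-p) = 35 * 0.13 * 0.87 = 3.9585

3.9585


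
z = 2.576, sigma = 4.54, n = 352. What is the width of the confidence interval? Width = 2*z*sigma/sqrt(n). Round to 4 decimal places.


width = 2*z*sigma/sqrt(n)
2*z*sigma = 2 * 2.576 * 4.54 = 23.39008
sqrt(352) ≈ 18.761663
width = 23.39008 / 18.761663 ≈ 1.246695

1.2467


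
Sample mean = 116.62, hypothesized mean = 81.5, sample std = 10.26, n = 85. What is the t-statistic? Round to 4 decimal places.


t = (xbar - mu0) / (s/sqrt(n))
xbar - mu0 = 116.62 - 81.5 = 35.12
sqrt(85) ≈ 9.21954446
s/sqrt(n) = 10.26 / 9.21954446 ≈ 1.11285325
t = 35.12 / 1.11285325 ≈ 31.558519

31.5585


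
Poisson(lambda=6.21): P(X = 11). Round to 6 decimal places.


P = e^(-lam) * lam^k / k!
e^(-6.21) ≈ 0.002009237
lam^k = 6.21^11 ≈ 529672715.264863
k! = 11! = 39916800
P = 0.002009237 * 529672715.264863 / 39916800 ≈ 0.026661

0.026661


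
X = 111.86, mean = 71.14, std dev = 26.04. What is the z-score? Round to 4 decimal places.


z = (X - mu) / sigma
X - mu = 111.86 - 71.14 = 40.72
z = 40.72 / 26.04 = 1018/651 ≈ 1.563748

1.5637


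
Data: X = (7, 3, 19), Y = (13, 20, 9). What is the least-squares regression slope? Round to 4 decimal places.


b = sum((xi-xbar)(yi-ybar)) / sum((xi-xbar)^2)
n = 3, xbar = 29/3 ≈ 9.666667, ybar = 42/3 = 14
Sxy = sum((xi-xbar)(yi-ybar)) = -84
Sxx = sum((xi-xbar)^2) = 416/3 ≈ 138.666667
b = Sxy / Sxx = -63/104 ≈ -0.605769

-0.6058


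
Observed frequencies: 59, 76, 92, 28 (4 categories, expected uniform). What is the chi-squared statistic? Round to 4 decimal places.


chi2 = sum((O-E)^2/E), E = total/4
total = 255, E = 255/4 = 63.75
(59 - 63.75)^2 / 63.75 = 22.5625 / 63.75 = 361/1020 ≈ 0.353922
(76 - 63.75)^2 / 63.75 = 150.0625 / 63.75 = 2401/1020 ≈ 2.353922
(92 - 63.75)^2 / 63.75 = 798.0625 / 63.75 = 12769/1020 ≈ 12.518627
(28 - 63.75)^2 / 63.75 = 1278.0625 / 63.75 = 20449/1020 ≈ 20.048039
chi2 = 1799/51 ≈ 35.274510

35.2745


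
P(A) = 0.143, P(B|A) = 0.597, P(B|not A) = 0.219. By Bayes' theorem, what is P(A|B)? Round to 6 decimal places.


P(A|B) = P(B|A)*P(A) / P(B), P(B) = P(B|A)*P(A) + P(B|not A)*P(not A)
P(B|A)*P(A) = 0.597 * 0.143 = 0.085371
P(B|not A)*P(not A) = 0.219 * 0.857 = 0.187683
P(B) = 0.085371 + 0.187683 = 0.273054
P(A|B) = 0.085371 / 0.273054 ≈ 0.31265244

0.312652


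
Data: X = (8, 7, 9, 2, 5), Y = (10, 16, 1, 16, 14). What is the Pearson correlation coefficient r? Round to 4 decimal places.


r = sum((xi-xbar)(yi-ybar)) / sqrt(sum((xi-xbar)^2) * sum((yi-ybar)^2))
n = 5, xbar = 31/5 = 6.2, ybar = 57/5 = 11.4
Sxy = sum((xi-xbar)(yi-ybar)) = -50.4
Sxx = sum((xi-xbar)^2) = 30.8
Syy = sum((yi-ybar)^2) = 159.2
sqrt(Sxx*Syy) ≈ 70.023996
r = Sxy / sqrt(Sxx*Syy) = -50.4 / 70.023996 ≈ -0.719753

-0.7198


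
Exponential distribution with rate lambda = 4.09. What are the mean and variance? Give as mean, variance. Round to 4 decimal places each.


mean = 1/lam, var = 1/lam^2
mean = 1 / 4.09 = 100/409 ≈ 0.244499
lam^2 = 4.09^2 = 16.7281
var = 1 / 16.7281 ≈ 0.059780

0.2445, 0.0598


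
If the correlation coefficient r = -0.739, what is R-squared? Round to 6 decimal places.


R^2 = r^2 = (-0.739)^2 = 0.546121

0.546121


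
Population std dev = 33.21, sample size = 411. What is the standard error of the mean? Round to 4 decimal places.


SE = sigma / sqrt(n)
sqrt(411) ≈ 20.273135
SE = 33.21 / 20.273135 ≈ 1.638128

1.6381


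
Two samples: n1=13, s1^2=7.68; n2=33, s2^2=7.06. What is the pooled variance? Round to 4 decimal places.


sp^2 = ((n1-1)*s1^2 + (n2-1)*s2^2)/(n1+n2-2)
(n1-1)*s1^2 = 12 * 7.68 = 92.16
(n2-1)*s2^2 = 32 * 7.06 = 225.92
numerator = 92.16 + 225.92 = 318.08
n1+n2-2 = 44
sp^2 = 318.08 / 44 = 1988/275 ≈ 7.229091

7.2291


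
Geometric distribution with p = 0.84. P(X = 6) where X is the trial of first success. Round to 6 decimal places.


P = (1-p)^(k-1) * p
(1-p)^(k-1) = 0.16^5 = 0.0001048576
P = 0.0001048576 * 0.84 ≈ 0.00008808038

0.000088


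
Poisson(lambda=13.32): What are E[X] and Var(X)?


E[X] = Var(X) = lambda = 13.32

13.32, 13.32


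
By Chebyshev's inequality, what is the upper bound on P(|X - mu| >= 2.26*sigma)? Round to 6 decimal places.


P <= 1/k^2
k^2 = 2.26^2 = 5.1076
1/k^2 = 1 / 5.1076 ≈ 0.19578667

0.195787


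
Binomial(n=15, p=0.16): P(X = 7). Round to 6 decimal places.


P = C(n,k) * p^k * (1-p)^(n-k)
C(15,7) = 6435
p^k = 0.16^7 ≈ 0.000002684355
(1-p)^(n-k) = 0.84^8 ≈ 0.2478759
P = 6435 * 0.000002684355 * 0.2478759 ≈ 0.004282

0.004282


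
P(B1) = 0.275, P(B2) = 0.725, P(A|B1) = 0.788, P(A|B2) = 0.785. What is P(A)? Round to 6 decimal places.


P(A) = P(A|B1)*P(B1) + P(A|B2)*P(B2)
P(A|B1)*P(B1) = 0.788 * 0.275 = 0.2167
P(A|B2)*P(B2) = 0.785 * 0.725 = 0.569125
P(A) = 0.2167 + 0.569125 = 0.785825

0.785825


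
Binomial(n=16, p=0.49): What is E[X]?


E[X] = n*p = 16 * 0.49 = 7.84

7.84


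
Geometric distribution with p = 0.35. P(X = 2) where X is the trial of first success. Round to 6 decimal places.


P = (1-p)^(k-1) * p
(1-p)^(k-1) = 0.65^1 = 0.65
P = 0.65 * 0.35 = 0.2275

0.227500


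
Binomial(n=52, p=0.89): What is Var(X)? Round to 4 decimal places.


Var = n*p*(1-p) = 52 * 0.89 * 0.11 = 5.0908

5.0908


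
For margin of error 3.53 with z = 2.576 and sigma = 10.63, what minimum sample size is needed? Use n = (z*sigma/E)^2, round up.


z*sigma/E = 2.576 * 10.63 / 3.53 ≈ 7.757190
(z*sigma/E)^2 ≈ 60.173994
round up: n = 61

61


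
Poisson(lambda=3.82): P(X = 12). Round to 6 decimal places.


P = e^(-lam) * lam^k / k!
e^(-3.82) ≈ 0.02192780
lam^k = 3.82^12 ≈ 9655179.561276
k! = 12! = 479001600
P = 0.02192780 * 9655179.561276 / 479001600 ≈ 0.000442

0.000442


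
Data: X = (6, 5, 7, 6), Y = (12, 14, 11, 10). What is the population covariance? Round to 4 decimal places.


Cov = (1/n)*sum((xi-xbar)(yi-ybar))
n = 4, xbar = 24/4 = 6, ybar = 47/4 = 11.75
sum((xi-xbar)(yi-ybar)) = -3
Cov = -3 / 4 = -0.75

-0.7500


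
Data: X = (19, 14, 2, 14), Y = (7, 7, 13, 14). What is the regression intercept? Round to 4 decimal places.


a = ybar - b*xbar, where b = sum((xi-xbar)(yi-ybar)) / sum((xi-xbar)^2)
n = 4, xbar = 49/4 = 12.25, ybar = 41/4 = 10.25
Sxy = sum((xi-xbar)(yi-ybar)) = -49.25
Sxx = sum((xi-xbar)^2) = 156.75
b = Sxy / Sxx = -197/627 ≈ -0.314195
a = 10.25 - (-0.314195) * 12.25 = 8840/627 ≈ 14.098884

14.0989


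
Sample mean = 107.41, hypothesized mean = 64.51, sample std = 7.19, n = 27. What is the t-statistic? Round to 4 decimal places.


t = (xbar - mu0) / (s/sqrt(n))
xbar - mu0 = 107.41 - 64.51 = 42.9
sqrt(27) ≈ 5.19615242
s/sqrt(n) = 7.19 / 5.19615242 ≈ 1.38371615
t = 42.9 / 1.38371615 ≈ 31.003469

31.0035


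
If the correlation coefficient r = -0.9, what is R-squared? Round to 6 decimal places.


R^2 = r^2 = (-0.9)^2 = 0.81

0.810000


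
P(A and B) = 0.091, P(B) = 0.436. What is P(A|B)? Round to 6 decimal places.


P(A|B) = P(A and B) / P(B) = 0.091 / 0.436 = 91/436 ≈ 0.20871560

0.208716


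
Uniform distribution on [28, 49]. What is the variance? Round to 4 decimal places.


Var = (b-a)^2 / 12
(b-a)^2 = (49 - 28)^2 = 441
Var = 441/12 = 36.75

36.7500


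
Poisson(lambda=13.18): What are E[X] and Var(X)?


E[X] = Var(X) = lambda = 13.18

13.18, 13.18


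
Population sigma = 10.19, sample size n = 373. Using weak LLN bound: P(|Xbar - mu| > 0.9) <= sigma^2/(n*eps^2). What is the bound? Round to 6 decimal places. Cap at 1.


bound = min(1, sigma^2/(n*eps^2))
sigma^2 = 10.19^2 = 103.8361
n*eps^2 = 373 * 0.9^2 = 373 * 0.81 = 302.13
sigma^2/(n*eps^2) = 103.8361 / 302.13 ≈ 0.34368020

0.343680


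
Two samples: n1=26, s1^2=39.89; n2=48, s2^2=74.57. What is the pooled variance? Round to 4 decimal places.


sp^2 = ((n1-1)*s1^2 + (n2-1)*s2^2)/(n1+n2-2)
(n1-1)*s1^2 = 25 * 39.89 = 997.25
(n2-1)*s2^2 = 47 * 74.57 = 3504.79
numerator = 997.25 + 3504.79 = 4502.04
n1+n2-2 = 72
sp^2 = 4502.04 / 72 = 37517/600 ≈ 62.528333

62.5283


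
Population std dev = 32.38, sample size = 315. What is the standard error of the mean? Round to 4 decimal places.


SE = sigma / sqrt(n)
sqrt(315) ≈ 17.748239
SE = 32.38 / 17.748239 ≈ 1.824406

1.8244


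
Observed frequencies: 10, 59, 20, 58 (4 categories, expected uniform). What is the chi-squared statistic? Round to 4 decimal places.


chi2 = sum((O-E)^2/E), E = total/4
total = 147, E = 147/4 = 36.75
(10 - 36.75)^2 / 36.75 = 715.5625 / 36.75 = 11449/588 ≈ 19.471088
(59 - 36.75)^2 / 36.75 = 495.0625 / 36.75 = 7921/588 ≈ 13.471088
(20 - 36.75)^2 / 36.75 = 280.5625 / 36.75 = 4489/588 ≈ 7.634354
(58 - 36.75)^2 / 36.75 = 451.5625 / 36.75 = 7225/588 ≈ 12.287415
chi2 = 7771/147 ≈ 52.863946

52.8639


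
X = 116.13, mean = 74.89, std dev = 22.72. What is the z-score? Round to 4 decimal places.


z = (X - mu) / sigma
X - mu = 116.13 - 74.89 = 41.24
z = 41.24 / 22.72 = 1031/568 ≈ 1.815141

1.8151


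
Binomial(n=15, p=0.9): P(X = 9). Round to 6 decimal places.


P = C(n,k) * p^k * (1-p)^(n-k)
C(15,9) = 5005
p^k = 0.9^9 ≈ 0.3874205
(1-p)^(n-k) = 0.1^6 = 0.000001
P = 5005 * 0.3874205 * 0.000001 ≈ 0.001939

0.001939


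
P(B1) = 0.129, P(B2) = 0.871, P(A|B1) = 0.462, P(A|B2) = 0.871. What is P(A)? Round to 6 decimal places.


P(A) = P(A|B1)*P(B1) + P(A|B2)*P(B2)
P(A|B1)*P(B1) = 0.462 * 0.129 = 0.059598
P(A|B2)*P(B2) = 0.871 * 0.871 = 0.758641
P(A) = 0.059598 + 0.758641 = 0.818239

0.818239


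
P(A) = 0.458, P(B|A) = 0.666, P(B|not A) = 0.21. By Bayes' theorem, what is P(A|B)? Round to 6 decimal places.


P(A|B) = P(B|A)*P(A) / P(B), P(B) = P(B|A)*P(A) + P(B|not A)*P(not A)
P(B|A)*P(A) = 0.666 * 0.458 = 0.305028
P(B|not A)*P(not A) = 0.21 * 0.542 = 0.11382
P(B) = 0.305028 + 0.11382 = 0.418848
P(A|B) = 0.305028 / 0.418848 ≈ 0.72825464

0.728255


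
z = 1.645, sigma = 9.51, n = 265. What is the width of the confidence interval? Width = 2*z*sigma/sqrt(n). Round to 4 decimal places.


width = 2*z*sigma/sqrt(n)
2*z*sigma = 2 * 1.645 * 9.51 = 31.2879
sqrt(265) ≈ 16.278821
width = 31.2879 / 16.278821 ≈ 1.922000

1.9220


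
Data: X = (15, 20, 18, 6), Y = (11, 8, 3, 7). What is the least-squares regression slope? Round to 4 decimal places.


b = sum((xi-xbar)(yi-ybar)) / sum((xi-xbar)^2)
n = 4, xbar = 59/4 = 14.75, ybar = 29/4 = 7.25
Sxy = sum((xi-xbar)(yi-ybar)) = -6.75
Sxx = sum((xi-xbar)^2) = 114.75
b = Sxy / Sxx = -1/17 ≈ -0.058824

-0.0588


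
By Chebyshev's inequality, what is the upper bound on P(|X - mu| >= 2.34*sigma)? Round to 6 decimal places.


P <= 1/k^2
k^2 = 2.34^2 = 5.4756
1/k^2 = 1 / 5.4756 ≈ 0.18262839

0.182628


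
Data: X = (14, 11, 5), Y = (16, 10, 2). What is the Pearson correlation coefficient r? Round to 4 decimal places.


r = sum((xi-xbar)(yi-ybar)) / sqrt(sum((xi-xbar)^2) * sum((yi-ybar)^2))
n = 3, xbar = 30/3 = 10, ybar = 28/3 ≈ 9.333333
Sxy = sum((xi-xbar)(yi-ybar)) = 64
Sxx = sum((xi-xbar)^2) = 42
Syy = sum((yi-ybar)^2) = 296/3 ≈ 98.666667
sqrt(Sxx*Syy) ≈ 64.373908
r = Sxy / sqrt(Sxx*Syy) = 64 / 64.373908 ≈ 0.994192

0.9942


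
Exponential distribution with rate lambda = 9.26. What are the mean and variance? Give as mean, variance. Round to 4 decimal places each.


mean = 1/lam, var = 1/lam^2
mean = 1 / 9.26 = 50/463 ≈ 0.107991
lam^2 = 9.26^2 = 85.7476
var = 1 / 85.7476 ≈ 0.011662

0.1080, 0.0117


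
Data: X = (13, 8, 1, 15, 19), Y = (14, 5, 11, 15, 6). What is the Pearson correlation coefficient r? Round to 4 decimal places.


r = sum((xi-xbar)(yi-ybar)) / sqrt(sum((xi-xbar)^2) * sum((yi-ybar)^2))
n = 5, xbar = 56/5 = 11.2, ybar = 51/5 = 10.2
Sxy = sum((xi-xbar)(yi-ybar)) = 0.8
Sxx = sum((xi-xbar)^2) = 192.8
Syy = sum((yi-ybar)^2) = 82.8
sqrt(Sxx*Syy) ≈ 126.348091
r = Sxy / sqrt(Sxx*Syy) = 0.8 / 126.348091 ≈ 0.006332

0.0063


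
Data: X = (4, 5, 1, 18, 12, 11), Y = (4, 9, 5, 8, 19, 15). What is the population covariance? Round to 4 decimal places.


Cov = (1/n)*sum((xi-xbar)(yi-ybar))
n = 6, xbar = 51/6 = 8.5, ybar = 60/6 = 10
sum((xi-xbar)(yi-ybar)) = 93
Cov = 93 / 6 = 15.5

15.5000


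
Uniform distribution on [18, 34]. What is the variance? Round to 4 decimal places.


Var = (b-a)^2 / 12
(b-a)^2 = (34 - 18)^2 = 256
Var = 256/12 ≈ 21.333333

21.3333


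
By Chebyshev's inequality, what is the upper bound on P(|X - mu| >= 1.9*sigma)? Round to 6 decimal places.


P <= 1/k^2
k^2 = 1.9^2 = 3.61
1/k^2 = 1 / 3.61 = 100/361 ≈ 0.27700831

0.277008


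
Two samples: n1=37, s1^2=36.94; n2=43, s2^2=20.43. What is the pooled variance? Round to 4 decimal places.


sp^2 = ((n1-1)*s1^2 + (n2-1)*s2^2)/(n1+n2-2)
(n1-1)*s1^2 = 36 * 36.94 = 1329.84
(n2-1)*s2^2 = 42 * 20.43 = 858.06
numerator = 1329.84 + 858.06 = 2187.9
n1+n2-2 = 78
sp^2 = 2187.9 / 78 = 28.05

28.0500


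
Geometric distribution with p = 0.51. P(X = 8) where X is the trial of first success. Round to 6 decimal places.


P = (1-p)^(k-1) * p
(1-p)^(k-1) = 0.49^7 ≈ 0.006782231
P = 0.006782231 * 0.51 ≈ 0.003458938

0.003459


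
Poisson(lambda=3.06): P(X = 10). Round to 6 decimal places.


P = e^(-lam) * lam^k / k!
e^(-3.06) ≈ 0.04688770
lam^k = 3.06^10 ≈ 71980.401506
k! = 10! = 3628800
P = 0.04688770 * 71980.401506 / 3628800 ≈ 0.000930

0.000930


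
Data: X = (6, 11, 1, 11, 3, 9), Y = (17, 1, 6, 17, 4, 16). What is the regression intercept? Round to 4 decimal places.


a = ybar - b*xbar, where b = sum((xi-xbar)(yi-ybar)) / sum((xi-xbar)^2)
n = 6, xbar = 41/6 ≈ 6.833333, ybar = 61/6 ≈ 10.166667
Sxy = sum((xi-xbar)(yi-ybar)) = 271/6 ≈ 45.166667
Sxx = sum((xi-xbar)^2) = 533/6 ≈ 88.833333
b = Sxy / Sxx = 271/533 ≈ 0.508443
a = 10.166667 - 0.508443 * 6.833333 = 87/13 ≈ 6.692308

6.6923


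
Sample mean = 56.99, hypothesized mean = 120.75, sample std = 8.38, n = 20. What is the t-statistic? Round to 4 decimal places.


t = (xbar - mu0) / (s/sqrt(n))
xbar - mu0 = 56.99 - 120.75 = -63.76
sqrt(20) ≈ 4.47213595
s/sqrt(n) = 8.38 / 4.47213595 ≈ 1.87382497
t = -63.76 / 1.87382497 ≈ -34.026657

-34.0267


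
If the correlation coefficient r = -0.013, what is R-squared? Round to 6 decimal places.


R^2 = r^2 = (-0.013)^2 = 0.000169

0.000169


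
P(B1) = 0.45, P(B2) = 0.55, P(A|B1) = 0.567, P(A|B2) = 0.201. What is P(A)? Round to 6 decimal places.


P(A) = P(A|B1)*P(B1) + P(A|B2)*P(B2)
P(A|B1)*P(B1) = 0.567 * 0.45 = 0.25515
P(A|B2)*P(B2) = 0.201 * 0.55 = 0.11055
P(A) = 0.25515 + 0.11055 = 0.3657

0.365700


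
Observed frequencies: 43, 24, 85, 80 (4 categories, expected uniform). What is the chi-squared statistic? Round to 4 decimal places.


chi2 = sum((O-E)^2/E), E = total/4
total = 232, E = 232/4 = 58
(43 - 58)^2 / 58 = 225 / 58 = 225/58 ≈ 3.879310
(24 - 58)^2 / 58 = 1156 / 58 = 578/29 ≈ 19.931034
(85 - 58)^2 / 58 = 729 / 58 = 729/58 ≈ 12.568966
(80 - 58)^2 / 58 = 484 / 58 = 242/29 ≈ 8.344828
chi2 = 1297/29 ≈ 44.724138

44.7241


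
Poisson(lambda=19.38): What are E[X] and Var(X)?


E[X] = Var(X) = lambda = 19.38

19.38, 19.38


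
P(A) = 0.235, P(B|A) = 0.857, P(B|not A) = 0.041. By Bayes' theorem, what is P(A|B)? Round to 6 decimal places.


P(A|B) = P(B|A)*P(A) / P(B), P(B) = P(B|A)*P(A) + P(B|not A)*P(not A)
P(B|A)*P(A) = 0.857 * 0.235 = 0.201395
P(B|not A)*P(not A) = 0.041 * 0.765 = 0.031365
P(B) = 0.201395 + 0.031365 = 0.23276
P(A|B) = 0.201395 / 0.23276 ≈ 0.86524747

0.865247


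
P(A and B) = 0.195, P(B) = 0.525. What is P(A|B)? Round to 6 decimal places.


P(A|B) = P(A and B) / P(B) = 0.195 / 0.525 = 13/35 ≈ 0.37142857

0.371429


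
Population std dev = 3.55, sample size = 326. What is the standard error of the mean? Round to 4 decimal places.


SE = sigma / sqrt(n)
sqrt(326) ≈ 18.055470
SE = 3.55 / 18.055470 ≈ 0.196616

0.1966


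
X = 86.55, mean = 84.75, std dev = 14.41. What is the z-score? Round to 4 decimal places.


z = (X - mu) / sigma
X - mu = 86.55 - 84.75 = 1.8
z = 1.8 / 14.41 = 180/1441 ≈ 0.124913

0.1249


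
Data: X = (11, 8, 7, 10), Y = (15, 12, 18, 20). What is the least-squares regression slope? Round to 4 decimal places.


b = sum((xi-xbar)(yi-ybar)) / sum((xi-xbar)^2)
n = 4, xbar = 36/4 = 9, ybar = 65/4 = 16.25
Sxy = sum((xi-xbar)(yi-ybar)) = 2
Sxx = sum((xi-xbar)^2) = 10
b = Sxy / Sxx = 0.2

0.2000


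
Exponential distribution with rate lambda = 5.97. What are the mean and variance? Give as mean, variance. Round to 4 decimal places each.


mean = 1/lam, var = 1/lam^2
mean = 1 / 5.97 = 100/597 ≈ 0.167504
lam^2 = 5.97^2 = 35.6409
var = 1 / 35.6409 ≈ 0.028058

0.1675, 0.0281


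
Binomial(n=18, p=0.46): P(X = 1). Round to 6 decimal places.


P = C(n,k) * p^k * (1-p)^(n-k)
C(18,1) = 18
p^k = 0.46^1 = 0.46
(1-p)^(n-k) = 0.54^17 ≈ 0.00002822890
P = 18 * 0.46 * 0.00002822890 ≈ 0.000234

0.000234


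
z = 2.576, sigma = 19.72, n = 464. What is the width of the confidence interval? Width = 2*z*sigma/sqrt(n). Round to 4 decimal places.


width = 2*z*sigma/sqrt(n)
2*z*sigma = 2 * 2.576 * 19.72 = 101.59744
sqrt(464) ≈ 21.540659
width = 101.59744 / 21.540659 ≈ 4.716543

4.7165


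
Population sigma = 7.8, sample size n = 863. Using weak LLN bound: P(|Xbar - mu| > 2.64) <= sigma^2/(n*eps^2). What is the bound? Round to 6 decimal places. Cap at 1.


bound = min(1, sigma^2/(n*eps^2))
sigma^2 = 7.8^2 = 60.84
n*eps^2 = 863 * 2.64^2 = 863 * 6.9696 = 6014.7648
sigma^2/(n*eps^2) = 60.84 / 6014.7648 ≈ 0.01011511

0.010115


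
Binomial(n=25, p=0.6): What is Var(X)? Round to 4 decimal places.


Var = n*p*(1-p) = 25 * 0.6 * 0.4 = 6

6.0000


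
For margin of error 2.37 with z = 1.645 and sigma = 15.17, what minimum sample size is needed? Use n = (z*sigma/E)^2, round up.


z*sigma/E = 1.645 * 15.17 / 2.37 ≈ 10.529388
(z*sigma/E)^2 ≈ 110.868016
round up: n = 111

111


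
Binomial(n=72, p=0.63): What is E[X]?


E[X] = n*p = 72 * 0.63 = 45.36

45.36


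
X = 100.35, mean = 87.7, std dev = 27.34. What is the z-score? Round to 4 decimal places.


z = (X - mu) / sigma
X - mu = 100.35 - 87.7 = 12.65
z = 12.65 / 27.34 = 1265/2734 ≈ 0.462692

0.4627


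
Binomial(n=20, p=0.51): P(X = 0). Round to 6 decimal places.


P = C(n,k) * p^k * (1-p)^(n-k)
C(20,0) = 1
p^k = 0.51^0 = 1
(1-p)^(n-k) = 0.49^20 ≈ 0.0000006366806
P = 1 * 1 * 0.0000006366806 ≈ 0.000001

0.000001


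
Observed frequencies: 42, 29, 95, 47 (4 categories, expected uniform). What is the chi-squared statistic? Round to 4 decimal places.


chi2 = sum((O-E)^2/E), E = total/4
total = 213, E = 213/4 = 53.25
(42 - 53.25)^2 / 53.25 = 126.5625 / 53.25 = 675/284 ≈ 2.376761
(29 - 53.25)^2 / 53.25 = 588.0625 / 53.25 = 9409/852 ≈ 11.043427
(95 - 53.25)^2 / 53.25 = 1743.0625 / 53.25 = 27889/852 ≈ 32.733568
(47 - 53.25)^2 / 53.25 = 39.0625 / 53.25 = 625/852 ≈ 0.733568
chi2 = 3329/71 ≈ 46.887324

46.8873


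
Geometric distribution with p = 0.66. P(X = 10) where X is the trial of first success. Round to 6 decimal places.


P = (1-p)^(k-1) * p
(1-p)^(k-1) = 0.34^9 ≈ 0.00006071699
P = 0.00006071699 * 0.66 ≈ 0.00004007322

0.000040


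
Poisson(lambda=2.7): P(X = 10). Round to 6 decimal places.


P = e^(-lam) * lam^k / k!
e^(-2.7) ≈ 0.06720551
lam^k = 2.7^10 ≈ 20589.113209
k! = 10! = 3628800
P = 0.06720551 * 20589.113209 / 3628800 ≈ 0.000381

0.000381


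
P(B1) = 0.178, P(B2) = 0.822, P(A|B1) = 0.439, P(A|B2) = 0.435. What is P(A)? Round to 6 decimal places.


P(A) = P(A|B1)*P(B1) + P(A|B2)*P(B2)
P(A|B1)*P(B1) = 0.439 * 0.178 = 0.078142
P(A|B2)*P(B2) = 0.435 * 0.822 = 0.35757
P(A) = 0.078142 + 0.35757 = 0.435712

0.435712


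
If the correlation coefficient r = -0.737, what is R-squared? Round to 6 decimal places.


R^2 = r^2 = (-0.737)^2 = 0.543169

0.543169


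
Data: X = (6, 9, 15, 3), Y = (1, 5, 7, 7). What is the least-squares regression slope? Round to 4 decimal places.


b = sum((xi-xbar)(yi-ybar)) / sum((xi-xbar)^2)
n = 4, xbar = 33/4 = 8.25, ybar = 20/4 = 5
Sxy = sum((xi-xbar)(yi-ybar)) = 12
Sxx = sum((xi-xbar)^2) = 78.75
b = Sxy / Sxx = 16/105 ≈ 0.152381

0.1524


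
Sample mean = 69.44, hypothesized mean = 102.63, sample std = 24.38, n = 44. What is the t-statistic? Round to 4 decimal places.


t = (xbar - mu0) / (s/sqrt(n))
xbar - mu0 = 69.44 - 102.63 = -33.19
sqrt(44) ≈ 6.63324958
s/sqrt(n) = 24.38 / 6.63324958 ≈ 3.67542329
t = -33.19 / 3.67542329 ≈ -9.030252

-9.0303


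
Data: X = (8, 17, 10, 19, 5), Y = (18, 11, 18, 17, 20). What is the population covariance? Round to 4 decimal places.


Cov = (1/n)*sum((xi-xbar)(yi-ybar))
n = 5, xbar = 59/5 = 11.8, ybar = 84/5 = 16.8
sum((xi-xbar)(yi-ybar)) = -57.2
Cov = -57.2 / 5 = -11.44

-11.4400


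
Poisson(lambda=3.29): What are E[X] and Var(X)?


E[X] = Var(X) = lambda = 3.29

3.29, 3.29


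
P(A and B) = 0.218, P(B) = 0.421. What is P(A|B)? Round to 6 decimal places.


P(A|B) = P(A and B) / P(B) = 0.218 / 0.421 = 218/421 ≈ 0.51781473

0.517815


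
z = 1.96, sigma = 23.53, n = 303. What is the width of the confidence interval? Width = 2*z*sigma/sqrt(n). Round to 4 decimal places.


width = 2*z*sigma/sqrt(n)
2*z*sigma = 2 * 1.96 * 23.53 = 92.2376
sqrt(303) ≈ 17.406895
width = 92.2376 / 17.406895 ≈ 5.298912

5.2989


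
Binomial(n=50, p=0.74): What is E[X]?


E[X] = n*p = 50 * 0.74 = 37

37


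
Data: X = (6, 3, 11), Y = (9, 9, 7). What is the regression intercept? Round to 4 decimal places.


a = ybar - b*xbar, where b = sum((xi-xbar)(yi-ybar)) / sum((xi-xbar)^2)
n = 3, xbar = 20/3 ≈ 6.666667, ybar = 25/3 ≈ 8.333333
Sxy = sum((xi-xbar)(yi-ybar)) = -26/3 ≈ -8.666667
Sxx = sum((xi-xbar)^2) = 98/3 ≈ 32.666667
b = Sxy / Sxx = -13/49 ≈ -0.265306
a = 8.333333 - (-0.265306) * 6.666667 = 495/49 ≈ 10.102041

10.1020


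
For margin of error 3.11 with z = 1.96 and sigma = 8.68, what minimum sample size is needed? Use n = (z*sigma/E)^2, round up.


z*sigma/E = 1.96 * 8.68 / 3.11 = 42532/7775 ≈ 5.470354
(z*sigma/E)^2 ≈ 29.924770
round up: n = 30

30


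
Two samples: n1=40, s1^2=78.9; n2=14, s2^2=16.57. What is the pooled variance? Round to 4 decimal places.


sp^2 = ((n1-1)*s1^2 + (n2-1)*s2^2)/(n1+n2-2)
(n1-1)*s1^2 = 39 * 78.9 = 3077.1
(n2-1)*s2^2 = 13 * 16.57 = 215.41
numerator = 3077.1 + 215.41 = 3292.51
n1+n2-2 = 52
sp^2 = 3292.51 / 52 = 63.3175

63.3175


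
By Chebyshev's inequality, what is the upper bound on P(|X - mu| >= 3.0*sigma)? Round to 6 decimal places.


P <= 1/k^2
k^2 = 3.0^2 = 9
1/k^2 = 1 / 9 = 1/9 ≈ 0.11111111

0.111111


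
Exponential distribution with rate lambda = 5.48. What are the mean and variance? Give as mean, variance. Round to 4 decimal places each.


mean = 1/lam, var = 1/lam^2
mean = 1 / 5.48 = 25/137 ≈ 0.182482
lam^2 = 5.48^2 = 30.0304
var = 1 / 30.0304 ≈ 0.033300

0.1825, 0.0333


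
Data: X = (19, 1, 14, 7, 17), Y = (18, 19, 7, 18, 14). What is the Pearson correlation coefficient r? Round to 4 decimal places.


r = sum((xi-xbar)(yi-ybar)) / sqrt(sum((xi-xbar)^2) * sum((yi-ybar)^2))
n = 5, xbar = 58/5 = 11.6, ybar = 76/5 = 15.2
Sxy = sum((xi-xbar)(yi-ybar)) = -58.6
Sxx = sum((xi-xbar)^2) = 223.2
Syy = sum((yi-ybar)^2) = 98.8
sqrt(Sxx*Syy) ≈ 148.499697
r = Sxy / sqrt(Sxx*Syy) = -58.6 / 148.499697 ≈ -0.394614

-0.3946


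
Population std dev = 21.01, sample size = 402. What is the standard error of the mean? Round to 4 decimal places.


SE = sigma / sqrt(n)
sqrt(402) ≈ 20.049938
SE = 21.01 / 20.049938 ≈ 1.047884

1.0479


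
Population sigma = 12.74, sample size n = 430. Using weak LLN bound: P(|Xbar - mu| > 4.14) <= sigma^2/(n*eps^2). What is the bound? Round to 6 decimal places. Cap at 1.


bound = min(1, sigma^2/(n*eps^2))
sigma^2 = 12.74^2 = 162.3076
n*eps^2 = 430 * 4.14^2 = 430 * 17.1396 = 7370.028
sigma^2/(n*eps^2) = 162.3076 / 7370.028 ≈ 0.02202266

0.022023


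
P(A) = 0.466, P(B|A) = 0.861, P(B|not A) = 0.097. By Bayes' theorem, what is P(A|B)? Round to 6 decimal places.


P(A|B) = P(B|A)*P(A) / P(B), P(B) = P(B|A)*P(A) + P(B|not A)*P(not A)
P(B|A)*P(A) = 0.861 * 0.466 = 0.401226
P(B|not A)*P(not A) = 0.097 * 0.534 = 0.051798
P(B) = 0.401226 + 0.051798 = 0.453024
P(A|B) = 0.401226 / 0.453024 ≈ 0.88566169

0.885662


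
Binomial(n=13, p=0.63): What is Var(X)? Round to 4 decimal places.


Var = n*p*(1-p) = 13 * 0.63 * 0.37 = 3.0303

3.0303


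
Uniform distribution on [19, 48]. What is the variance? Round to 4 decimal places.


Var = (b-a)^2 / 12
(b-a)^2 = (48 - 19)^2 = 841
Var = 841/12 ≈ 70.083333

70.0833


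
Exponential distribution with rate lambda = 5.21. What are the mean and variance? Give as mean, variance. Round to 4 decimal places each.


mean = 1/lam, var = 1/lam^2
mean = 1 / 5.21 = 100/521 ≈ 0.191939
lam^2 = 5.21^2 = 27.1441
var = 1 / 27.1441 ≈ 0.036840

0.1919, 0.0368


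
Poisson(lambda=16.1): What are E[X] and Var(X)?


E[X] = Var(X) = lambda = 16.1

16.1, 16.1


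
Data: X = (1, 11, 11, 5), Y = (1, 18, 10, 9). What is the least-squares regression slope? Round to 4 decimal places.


b = sum((xi-xbar)(yi-ybar)) / sum((xi-xbar)^2)
n = 4, xbar = 28/4 = 7, ybar = 38/4 = 9.5
Sxy = sum((xi-xbar)(yi-ybar)) = 88
Sxx = sum((xi-xbar)^2) = 72
b = Sxy / Sxx = 11/9 ≈ 1.222222

1.2222


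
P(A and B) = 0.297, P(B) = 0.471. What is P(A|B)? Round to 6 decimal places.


P(A|B) = P(A and B) / P(B) = 0.297 / 0.471 = 99/157 ≈ 0.63057325

0.630573


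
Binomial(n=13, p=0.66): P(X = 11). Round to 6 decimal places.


P = C(n,k) * p^k * (1-p)^(n-k)
C(13,11) = 78
p^k = 0.66^11 ≈ 0.01035102
(1-p)^(n-k) = 0.34^2 = 0.1156
P = 78 * 0.01035102 * 0.1156 ≈ 0.093333

0.093333


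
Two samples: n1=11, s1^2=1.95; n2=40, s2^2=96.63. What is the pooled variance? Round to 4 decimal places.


sp^2 = ((n1-1)*s1^2 + (n2-1)*s2^2)/(n1+n2-2)
(n1-1)*s1^2 = 10 * 1.95 = 19.5
(n2-1)*s2^2 = 39 * 96.63 = 3768.57
numerator = 19.5 + 3768.57 = 3788.07
n1+n2-2 = 49
sp^2 = 3788.07 / 49 = 378807/4900 ≈ 77.307551

77.3076


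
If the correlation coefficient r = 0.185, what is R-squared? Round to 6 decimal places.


R^2 = r^2 = (0.185)^2 = 0.034225

0.034225


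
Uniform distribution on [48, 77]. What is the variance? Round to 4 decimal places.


Var = (b-a)^2 / 12
(b-a)^2 = (77 - 48)^2 = 841
Var = 841/12 ≈ 70.083333

70.0833


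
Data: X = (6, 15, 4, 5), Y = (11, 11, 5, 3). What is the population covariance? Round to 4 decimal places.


Cov = (1/n)*sum((xi-xbar)(yi-ybar))
n = 4, xbar = 30/4 = 7.5, ybar = 30/4 = 7.5
sum((xi-xbar)(yi-ybar)) = 41
Cov = 41 / 4 = 10.25

10.2500


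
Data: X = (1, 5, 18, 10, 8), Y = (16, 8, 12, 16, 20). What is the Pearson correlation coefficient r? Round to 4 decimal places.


r = sum((xi-xbar)(yi-ybar)) / sqrt(sum((xi-xbar)^2) * sum((yi-ybar)^2))
n = 5, xbar = 42/5 = 8.4, ybar = 72/5 = 14.4
Sxy = sum((xi-xbar)(yi-ybar)) = -12.8
Sxx = sum((xi-xbar)^2) = 161.2
Syy = sum((yi-ybar)^2) = 83.2
sqrt(Sxx*Syy) ≈ 115.809499
r = Sxy / sqrt(Sxx*Syy) = -12.8 / 115.809499 ≈ -0.110526

-0.1105


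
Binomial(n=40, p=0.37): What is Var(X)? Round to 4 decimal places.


Var = n*p*(1-p) = 40 * 0.37 * 0.63 = 9.324

9.3240


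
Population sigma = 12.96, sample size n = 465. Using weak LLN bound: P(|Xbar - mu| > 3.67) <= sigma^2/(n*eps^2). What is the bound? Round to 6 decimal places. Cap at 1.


bound = min(1, sigma^2/(n*eps^2))
sigma^2 = 12.96^2 = 167.9616
n*eps^2 = 465 * 3.67^2 = 465 * 13.4689 = 6263.0385
sigma^2/(n*eps^2) = 167.9616 / 6263.0385 ≈ 0.02681791

0.026818


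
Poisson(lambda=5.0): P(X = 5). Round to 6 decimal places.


P = e^(-lam) * lam^k / k!
e^(-5.0) ≈ 0.006737947
lam^k = 5.0^5 = 3125
k! = 5! = 120
P = 0.006737947 * 3125 / 120 ≈ 0.175467

0.175467


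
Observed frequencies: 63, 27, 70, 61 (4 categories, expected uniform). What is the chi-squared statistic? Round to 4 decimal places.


chi2 = sum((O-E)^2/E), E = total/4
total = 221, E = 221/4 = 55.25
(63 - 55.25)^2 / 55.25 = 60.0625 / 55.25 = 961/884 ≈ 1.087104
(27 - 55.25)^2 / 55.25 = 798.0625 / 55.25 = 12769/884 ≈ 14.444570
(70 - 55.25)^2 / 55.25 = 217.5625 / 55.25 = 3481/884 ≈ 3.937783
(61 - 55.25)^2 / 55.25 = 33.0625 / 55.25 = 529/884 ≈ 0.598416
chi2 = 4435/221 ≈ 20.067873

20.0679


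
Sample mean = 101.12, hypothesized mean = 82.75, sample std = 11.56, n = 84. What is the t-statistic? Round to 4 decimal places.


t = (xbar - mu0) / (s/sqrt(n))
xbar - mu0 = 101.12 - 82.75 = 18.37
sqrt(84) ≈ 9.16515139
s/sqrt(n) = 11.56 / 9.16515139 ≈ 1.26129941
t = 18.37 / 1.26129941 ≈ 14.564345

14.5643


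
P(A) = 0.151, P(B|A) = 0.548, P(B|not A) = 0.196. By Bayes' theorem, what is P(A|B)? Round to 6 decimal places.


P(A|B) = P(B|A)*P(A) / P(B), P(B) = P(B|A)*P(A) + P(B|not A)*P(not A)
P(B|A)*P(A) = 0.548 * 0.151 = 0.082748
P(B|not A)*P(not A) = 0.196 * 0.849 = 0.166404
P(B) = 0.082748 + 0.166404 = 0.249152
P(A|B) = 0.082748 / 0.249152 ≈ 0.33211855

0.332119


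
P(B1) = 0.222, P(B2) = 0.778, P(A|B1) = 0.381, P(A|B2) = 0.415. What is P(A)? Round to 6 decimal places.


P(A) = P(A|B1)*P(B1) + P(A|B2)*P(B2)
P(A|B1)*P(B1) = 0.381 * 0.222 = 0.084582
P(A|B2)*P(B2) = 0.415 * 0.778 = 0.32287
P(A) = 0.084582 + 0.32287 = 0.407452

0.407452


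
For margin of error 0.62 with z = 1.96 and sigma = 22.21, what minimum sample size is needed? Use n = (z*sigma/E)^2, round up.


z*sigma/E = 1.96 * 22.21 / 0.62 = 108829/1550 ≈ 70.212258
(z*sigma/E)^2 ≈ 4929.761183
round up: n = 4930

4930


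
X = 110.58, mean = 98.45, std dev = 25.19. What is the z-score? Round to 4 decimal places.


z = (X - mu) / sigma
X - mu = 110.58 - 98.45 = 12.13
z = 12.13 / 25.19 = 1213/2519 ≈ 0.481540

0.4815


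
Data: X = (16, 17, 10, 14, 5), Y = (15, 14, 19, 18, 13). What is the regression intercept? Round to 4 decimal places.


a = ybar - b*xbar, where b = sum((xi-xbar)(yi-ybar)) / sum((xi-xbar)^2)
n = 5, xbar = 62/5 = 12.4, ybar = 79/5 = 15.8
Sxy = sum((xi-xbar)(yi-ybar)) = 5.4
Sxx = sum((xi-xbar)^2) = 97.2
b = Sxy / Sxx = 1/18 ≈ 0.055556
a = 15.8 - 0.055556 * 12.4 = 136/9 ≈ 15.111111

15.1111


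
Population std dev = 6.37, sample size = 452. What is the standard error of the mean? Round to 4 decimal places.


SE = sigma / sqrt(n)
sqrt(452) ≈ 21.260292
SE = 6.37 / 21.260292 ≈ 0.299620

0.2996


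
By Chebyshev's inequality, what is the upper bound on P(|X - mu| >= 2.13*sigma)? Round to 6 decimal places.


P <= 1/k^2
k^2 = 2.13^2 = 4.5369
1/k^2 = 1 / 4.5369 ≈ 0.22041482

0.220415


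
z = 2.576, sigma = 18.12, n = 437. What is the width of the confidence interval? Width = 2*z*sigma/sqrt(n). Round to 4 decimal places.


width = 2*z*sigma/sqrt(n)
2*z*sigma = 2 * 2.576 * 18.12 = 93.35424
sqrt(437) ≈ 20.904545
width = 93.35424 / 20.904545 ≈ 4.465739

4.4657


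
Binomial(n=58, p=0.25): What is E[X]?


E[X] = n*p = 58 * 0.25 = 14.5

14.5


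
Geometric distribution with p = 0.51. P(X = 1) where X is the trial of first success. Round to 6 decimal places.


P = (1-p)^(k-1) * p
(1-p)^(k-1) = 0.49^0 = 1
P = 1 * 0.51 = 0.51

0.510000


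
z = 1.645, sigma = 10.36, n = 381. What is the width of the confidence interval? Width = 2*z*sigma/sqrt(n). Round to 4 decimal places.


width = 2*z*sigma/sqrt(n)
2*z*sigma = 2 * 1.645 * 10.36 = 34.0844
sqrt(381) ≈ 19.519221
width = 34.0844 / 19.519221 ≈ 1.746197

1.7462


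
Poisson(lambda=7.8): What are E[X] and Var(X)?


E[X] = Var(X) = lambda = 7.8

7.8, 7.8


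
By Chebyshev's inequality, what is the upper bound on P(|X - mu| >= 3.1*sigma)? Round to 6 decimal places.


P <= 1/k^2
k^2 = 3.1^2 = 9.61
1/k^2 = 1 / 9.61 = 100/961 ≈ 0.10405827

0.104058


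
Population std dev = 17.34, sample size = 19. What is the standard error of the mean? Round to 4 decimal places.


SE = sigma / sqrt(n)
sqrt(19) ≈ 4.358899
SE = 17.34 / 4.358899 ≈ 3.978069

3.9781


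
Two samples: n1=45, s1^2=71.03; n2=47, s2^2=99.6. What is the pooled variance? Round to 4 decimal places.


sp^2 = ((n1-1)*s1^2 + (n2-1)*s2^2)/(n1+n2-2)
(n1-1)*s1^2 = 44 * 71.03 = 3125.32
(n2-1)*s2^2 = 46 * 99.6 = 4581.6
numerator = 3125.32 + 4581.6 = 7706.92
n1+n2-2 = 90
sp^2 = 7706.92 / 90 = 192673/2250 ≈ 85.632444

85.6324


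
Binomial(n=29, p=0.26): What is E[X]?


E[X] = n*p = 29 * 0.26 = 7.54

7.54


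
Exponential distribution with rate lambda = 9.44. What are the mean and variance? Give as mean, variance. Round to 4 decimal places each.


mean = 1/lam, var = 1/lam^2
mean = 1 / 9.44 = 25/236 ≈ 0.105932
lam^2 = 9.44^2 = 89.1136
var = 1 / 89.1136 ≈ 0.011222

0.1059, 0.0112


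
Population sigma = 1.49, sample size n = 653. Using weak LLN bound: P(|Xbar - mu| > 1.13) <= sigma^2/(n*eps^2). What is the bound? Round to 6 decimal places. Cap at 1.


bound = min(1, sigma^2/(n*eps^2))
sigma^2 = 1.49^2 = 2.2201
n*eps^2 = 653 * 1.13^2 = 653 * 1.2769 = 833.8157
sigma^2/(n*eps^2) = 2.2201 / 833.8157 ≈ 0.00266258

0.002663


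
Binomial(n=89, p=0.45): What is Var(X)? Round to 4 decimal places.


Var = n*p*(1-p) = 89 * 0.45 * 0.55 = 22.0275

22.0275


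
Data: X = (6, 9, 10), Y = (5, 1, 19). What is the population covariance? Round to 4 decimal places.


Cov = (1/n)*sum((xi-xbar)(yi-ybar))
n = 3, xbar = 25/3 ≈ 8.333333, ybar = 25/3 ≈ 8.333333
sum((xi-xbar)(yi-ybar)) = 62/3 ≈ 20.666667
Cov = 20.666667 / 3 = 62/9 ≈ 6.888889

6.8889


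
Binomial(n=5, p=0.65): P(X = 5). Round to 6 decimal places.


P = C(n,k) * p^k * (1-p)^(n-k)
C(5,5) = 1
p^k = 0.65^5 ≈ 0.1160291
(1-p)^(n-k) = 0.35^0 = 1
P = 1 * 0.1160291 * 1 ≈ 0.116029

0.116029


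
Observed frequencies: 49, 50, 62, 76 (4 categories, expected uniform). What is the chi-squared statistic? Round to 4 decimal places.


chi2 = sum((O-E)^2/E), E = total/4
total = 237, E = 237/4 = 59.25
(49 - 59.25)^2 / 59.25 = 105.0625 / 59.25 = 1681/948 ≈ 1.773207
(50 - 59.25)^2 / 59.25 = 85.5625 / 59.25 = 1369/948 ≈ 1.444093
(62 - 59.25)^2 / 59.25 = 7.5625 / 59.25 = 121/948 ≈ 0.127637
(76 - 59.25)^2 / 59.25 = 280.5625 / 59.25 = 4489/948 ≈ 4.735232
chi2 = 1915/237 ≈ 8.080169

8.0802


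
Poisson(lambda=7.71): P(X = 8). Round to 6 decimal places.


P = e^(-lam) * lam^k / k!
e^(-7.71) ≈ 0.0004483215
lam^k = 7.71^8 ≈ 12486336.202538
k! = 8! = 40320
P = 0.0004483215 * 12486336.202538 / 40320 ≈ 0.138837

0.138837


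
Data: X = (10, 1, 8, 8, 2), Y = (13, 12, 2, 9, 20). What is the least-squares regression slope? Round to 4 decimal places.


b = sum((xi-xbar)(yi-ybar)) / sum((xi-xbar)^2)
n = 5, xbar = 29/5 = 5.8, ybar = 56/5 = 11.2
Sxy = sum((xi-xbar)(yi-ybar)) = -54.8
Sxx = sum((xi-xbar)^2) = 64.8
b = Sxy / Sxx = -137/162 ≈ -0.845679

-0.8457


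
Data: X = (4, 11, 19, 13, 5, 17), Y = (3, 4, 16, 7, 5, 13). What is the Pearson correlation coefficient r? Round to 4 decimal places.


r = sum((xi-xbar)(yi-ybar)) / sqrt(sum((xi-xbar)^2) * sum((yi-ybar)^2))
n = 6, xbar = 69/6 = 11.5, ybar = 48/6 = 8
Sxy = sum((xi-xbar)(yi-ybar)) = 145
Sxx = sum((xi-xbar)^2) = 187.5
Syy = sum((yi-ybar)^2) = 140
sqrt(Sxx*Syy) ≈ 162.018517
r = Sxy / sqrt(Sxx*Syy) = 145 / 162.018517 ≈ 0.894959

0.8950


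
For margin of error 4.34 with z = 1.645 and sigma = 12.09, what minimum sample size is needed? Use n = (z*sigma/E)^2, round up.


z*sigma/E = 1.645 * 12.09 / 4.34 = 4.5825
(z*sigma/E)^2 ≈ 20.999306
round up: n = 21

21


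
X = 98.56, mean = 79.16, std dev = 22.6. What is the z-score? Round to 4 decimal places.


z = (X - mu) / sigma
X - mu = 98.56 - 79.16 = 19.4
z = 19.4 / 22.6 = 97/113 ≈ 0.858407

0.8584
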